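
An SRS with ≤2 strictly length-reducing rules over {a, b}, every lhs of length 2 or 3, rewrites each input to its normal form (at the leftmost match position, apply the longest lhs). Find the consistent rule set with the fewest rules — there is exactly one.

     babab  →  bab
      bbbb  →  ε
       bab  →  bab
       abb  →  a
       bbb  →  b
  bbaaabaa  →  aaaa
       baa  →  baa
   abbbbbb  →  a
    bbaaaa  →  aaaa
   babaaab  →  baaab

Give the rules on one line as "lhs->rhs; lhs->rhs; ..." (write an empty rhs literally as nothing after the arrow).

  | babab => bab
  | bbbb => bb => ε
  | bab
  | abb => a

aba->a; bb->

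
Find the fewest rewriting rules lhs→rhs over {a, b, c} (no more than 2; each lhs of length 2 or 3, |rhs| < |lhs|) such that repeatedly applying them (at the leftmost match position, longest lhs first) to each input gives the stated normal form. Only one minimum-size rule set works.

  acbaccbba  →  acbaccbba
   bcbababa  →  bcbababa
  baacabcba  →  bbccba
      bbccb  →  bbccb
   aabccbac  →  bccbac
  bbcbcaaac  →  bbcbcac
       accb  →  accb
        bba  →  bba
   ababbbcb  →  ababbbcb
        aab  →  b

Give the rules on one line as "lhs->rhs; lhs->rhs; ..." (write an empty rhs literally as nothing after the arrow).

aa->; cab->bc

  | acbaccbba
  | bcbababa
  | baacabcba => bcabcba => bbccba
  | bbccb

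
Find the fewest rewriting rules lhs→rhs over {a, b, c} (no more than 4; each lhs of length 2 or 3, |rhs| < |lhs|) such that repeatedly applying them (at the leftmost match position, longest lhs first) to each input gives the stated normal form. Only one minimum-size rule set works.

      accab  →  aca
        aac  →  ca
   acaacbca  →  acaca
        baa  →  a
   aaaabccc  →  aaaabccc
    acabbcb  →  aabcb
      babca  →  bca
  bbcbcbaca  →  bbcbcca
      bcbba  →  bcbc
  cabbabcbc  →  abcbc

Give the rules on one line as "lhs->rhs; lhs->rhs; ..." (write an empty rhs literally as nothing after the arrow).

aac->ca; ba->; bba->bc; cab->a

  | accab => aca
  | aac => ca
  | acaacbca => accabca => acaca
  | baa => a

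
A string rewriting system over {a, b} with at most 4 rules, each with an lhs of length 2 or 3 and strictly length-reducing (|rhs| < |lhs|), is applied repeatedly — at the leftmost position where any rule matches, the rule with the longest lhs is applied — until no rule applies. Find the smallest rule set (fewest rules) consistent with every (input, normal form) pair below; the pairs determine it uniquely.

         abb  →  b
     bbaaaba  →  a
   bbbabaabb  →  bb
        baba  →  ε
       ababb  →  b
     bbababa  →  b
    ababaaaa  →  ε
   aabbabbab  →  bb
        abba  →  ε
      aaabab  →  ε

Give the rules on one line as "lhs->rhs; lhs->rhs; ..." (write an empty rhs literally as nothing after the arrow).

  | abb => b
  | bbaaaba => baaba => aba => a
  | bbbabaabb => bbabaabb => bbaabb => babb => bb
  | baba => ba => ε

aa->; ab->; ba->; bbb->bb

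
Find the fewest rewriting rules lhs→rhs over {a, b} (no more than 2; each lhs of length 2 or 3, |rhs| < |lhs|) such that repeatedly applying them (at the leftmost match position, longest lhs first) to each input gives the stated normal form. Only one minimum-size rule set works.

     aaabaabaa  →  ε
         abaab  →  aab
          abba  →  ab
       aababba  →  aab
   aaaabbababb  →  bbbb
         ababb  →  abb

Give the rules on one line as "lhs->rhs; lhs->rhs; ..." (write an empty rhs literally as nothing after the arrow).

aaa->bb; ba->

  | aaabaabaa => bbbaabaa => bbabaa => bbaa => ba => ε
  | abaab => aab
  | abba => ab
  | aababba => aabba => aab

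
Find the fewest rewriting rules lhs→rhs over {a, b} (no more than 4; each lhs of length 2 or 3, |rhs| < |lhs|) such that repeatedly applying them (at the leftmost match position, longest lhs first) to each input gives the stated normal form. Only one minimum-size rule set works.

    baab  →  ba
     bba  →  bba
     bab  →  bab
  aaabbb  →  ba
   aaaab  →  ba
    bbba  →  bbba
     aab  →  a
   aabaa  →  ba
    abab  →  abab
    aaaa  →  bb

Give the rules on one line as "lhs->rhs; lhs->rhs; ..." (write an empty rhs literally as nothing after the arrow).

  | baab => ba
  | bba
  | bab
  | aaabbb => babbb => baab => ba

aa->b; aab->a; abb->aa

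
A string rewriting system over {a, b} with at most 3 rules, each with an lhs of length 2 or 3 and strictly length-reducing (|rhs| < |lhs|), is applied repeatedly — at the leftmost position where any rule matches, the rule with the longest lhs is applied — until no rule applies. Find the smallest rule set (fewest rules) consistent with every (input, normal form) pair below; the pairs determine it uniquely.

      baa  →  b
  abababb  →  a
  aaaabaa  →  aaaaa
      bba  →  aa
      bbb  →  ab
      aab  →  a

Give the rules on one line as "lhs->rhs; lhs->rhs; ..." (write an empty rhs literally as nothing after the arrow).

  | baa => ba => b
  | abababb => abbabb => aaabb => aab => a
  | aaaabaa => aaaaa
  | bba => aa

aab->a; ba->b; bb->a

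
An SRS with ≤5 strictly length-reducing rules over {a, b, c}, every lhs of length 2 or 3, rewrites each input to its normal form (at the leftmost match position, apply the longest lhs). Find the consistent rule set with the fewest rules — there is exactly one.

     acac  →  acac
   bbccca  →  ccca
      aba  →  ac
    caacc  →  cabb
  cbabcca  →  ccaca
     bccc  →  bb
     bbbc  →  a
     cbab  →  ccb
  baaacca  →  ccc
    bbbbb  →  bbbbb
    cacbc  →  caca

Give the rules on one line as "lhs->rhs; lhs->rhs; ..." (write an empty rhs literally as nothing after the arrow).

  | acac
  | bbccca => bacca => ccca
  | aba => ac
  | caacc => cabb

abc->cc; acc->bb; ba->c; bc->a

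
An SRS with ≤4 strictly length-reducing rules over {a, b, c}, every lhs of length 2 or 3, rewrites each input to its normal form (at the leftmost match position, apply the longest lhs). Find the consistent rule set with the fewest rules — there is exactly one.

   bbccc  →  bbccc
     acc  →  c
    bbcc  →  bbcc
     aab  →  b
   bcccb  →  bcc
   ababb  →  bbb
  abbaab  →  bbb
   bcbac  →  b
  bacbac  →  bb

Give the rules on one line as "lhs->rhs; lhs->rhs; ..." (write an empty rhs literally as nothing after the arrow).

ab->b; ac->; cb->

  | bbccc
  | acc => c
  | bbcc
  | aab => ab => b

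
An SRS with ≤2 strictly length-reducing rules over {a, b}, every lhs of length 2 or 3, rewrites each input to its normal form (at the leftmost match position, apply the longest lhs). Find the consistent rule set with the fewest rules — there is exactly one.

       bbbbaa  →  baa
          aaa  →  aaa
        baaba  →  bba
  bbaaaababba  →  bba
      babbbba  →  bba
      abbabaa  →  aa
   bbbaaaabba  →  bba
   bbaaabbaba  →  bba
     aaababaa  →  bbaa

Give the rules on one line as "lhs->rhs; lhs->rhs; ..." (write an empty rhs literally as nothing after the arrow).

ab->b; bbb->

  | bbbbaa => baa
  | aaa
  | baaba => baba => bba
  | bbaaaababba => bbaaababba => bbaababba => bbababba => bbbabba => abba => bba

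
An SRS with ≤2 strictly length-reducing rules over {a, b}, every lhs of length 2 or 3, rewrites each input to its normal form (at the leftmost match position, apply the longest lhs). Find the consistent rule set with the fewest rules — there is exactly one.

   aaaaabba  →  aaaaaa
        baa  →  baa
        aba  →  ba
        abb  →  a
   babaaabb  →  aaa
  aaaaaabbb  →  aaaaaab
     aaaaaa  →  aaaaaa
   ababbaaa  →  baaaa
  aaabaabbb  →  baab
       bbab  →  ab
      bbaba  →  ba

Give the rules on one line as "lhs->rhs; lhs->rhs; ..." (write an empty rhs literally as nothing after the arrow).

aba->ba; bb->

  | aaaaabba => aaaaaa
  | baa
  | aba => ba
  | abb => a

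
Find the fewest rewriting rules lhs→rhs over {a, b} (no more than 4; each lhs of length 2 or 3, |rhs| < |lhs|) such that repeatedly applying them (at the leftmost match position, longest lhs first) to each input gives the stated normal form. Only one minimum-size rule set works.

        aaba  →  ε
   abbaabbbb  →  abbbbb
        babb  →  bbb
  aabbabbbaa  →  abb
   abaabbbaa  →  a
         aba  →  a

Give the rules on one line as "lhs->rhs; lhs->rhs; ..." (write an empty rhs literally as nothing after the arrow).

  | aaba => aa => ε
  | abbaabbbb => ababbbb => abbbbb
  | babb => bbb
  | aabbabbbaa => ababbbaa => abbbbaa => abbba => abb

aa->; aab->a; ba->; bab->bb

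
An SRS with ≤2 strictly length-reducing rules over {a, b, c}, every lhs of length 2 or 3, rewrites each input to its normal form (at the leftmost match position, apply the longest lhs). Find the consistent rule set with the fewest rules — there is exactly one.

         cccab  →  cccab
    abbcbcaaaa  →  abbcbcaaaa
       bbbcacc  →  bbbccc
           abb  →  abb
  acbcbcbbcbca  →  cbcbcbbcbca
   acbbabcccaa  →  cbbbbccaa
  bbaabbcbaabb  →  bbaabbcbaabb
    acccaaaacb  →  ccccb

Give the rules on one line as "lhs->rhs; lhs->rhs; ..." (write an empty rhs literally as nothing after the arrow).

abc->bb; ac->c

  | cccab
  | abbcbcaaaa
  | bbbcacc => bbbccc
  | abb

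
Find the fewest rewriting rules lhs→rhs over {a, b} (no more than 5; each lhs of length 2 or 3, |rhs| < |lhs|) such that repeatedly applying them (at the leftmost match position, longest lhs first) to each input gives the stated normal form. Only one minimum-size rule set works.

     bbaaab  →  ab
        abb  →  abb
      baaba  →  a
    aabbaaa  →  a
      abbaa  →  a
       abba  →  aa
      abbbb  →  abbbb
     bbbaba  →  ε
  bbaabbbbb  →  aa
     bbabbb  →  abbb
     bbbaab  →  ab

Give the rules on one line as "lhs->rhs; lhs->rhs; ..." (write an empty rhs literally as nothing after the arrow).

aaa->a; aab->aa; ba->; bba->a

  | bbaaab => aaab => ab
  | abb
  | baaba => aba => a
  | aabbaaa => aabaaa => aaaaa => aaa => a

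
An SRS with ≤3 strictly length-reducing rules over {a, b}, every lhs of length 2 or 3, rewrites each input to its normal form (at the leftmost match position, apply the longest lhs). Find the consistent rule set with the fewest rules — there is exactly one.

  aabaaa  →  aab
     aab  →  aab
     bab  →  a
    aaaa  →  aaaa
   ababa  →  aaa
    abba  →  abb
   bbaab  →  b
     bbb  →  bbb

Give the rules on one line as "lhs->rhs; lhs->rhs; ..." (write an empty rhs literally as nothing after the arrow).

  | aabaaa => aabaa => aaba => aab
  | aab
  | bab => a
  | aaaa

ba->b; bab->a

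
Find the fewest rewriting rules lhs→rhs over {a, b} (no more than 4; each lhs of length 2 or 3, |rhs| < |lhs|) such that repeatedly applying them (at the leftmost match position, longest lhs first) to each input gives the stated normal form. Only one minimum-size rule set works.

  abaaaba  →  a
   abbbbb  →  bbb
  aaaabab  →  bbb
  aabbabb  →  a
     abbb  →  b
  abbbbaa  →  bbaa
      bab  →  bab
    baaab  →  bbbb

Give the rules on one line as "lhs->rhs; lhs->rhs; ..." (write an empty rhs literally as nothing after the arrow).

aaa->bb; aba->; abb->

  | abaaaba => aaba => a
  | abbbbb => bbb
  | aaaabab => bbabab => bbb
  | aabbabb => aabb => a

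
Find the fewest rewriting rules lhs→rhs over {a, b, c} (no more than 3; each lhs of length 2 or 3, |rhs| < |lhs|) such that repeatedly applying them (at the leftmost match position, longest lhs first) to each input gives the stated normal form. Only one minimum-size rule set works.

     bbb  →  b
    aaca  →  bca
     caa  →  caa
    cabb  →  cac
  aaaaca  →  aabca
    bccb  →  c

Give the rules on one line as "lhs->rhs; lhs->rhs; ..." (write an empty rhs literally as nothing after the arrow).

  | bbb => cb => b
  | aaca => bca
  | caa
  | cabb => cac

aac->bc; bb->c; cb->b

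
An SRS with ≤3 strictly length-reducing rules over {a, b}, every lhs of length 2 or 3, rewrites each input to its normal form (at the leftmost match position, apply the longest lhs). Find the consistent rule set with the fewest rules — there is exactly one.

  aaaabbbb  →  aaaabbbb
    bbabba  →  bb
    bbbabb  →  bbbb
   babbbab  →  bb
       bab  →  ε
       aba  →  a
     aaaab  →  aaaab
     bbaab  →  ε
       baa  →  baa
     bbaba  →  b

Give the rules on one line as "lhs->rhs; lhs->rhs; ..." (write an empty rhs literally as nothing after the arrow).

aba->a; bab->; bba->b

  | aaaabbbb
  | bbabba => bbba => bb
  | bbbabb => bbbb
  | babbbab => bbab => bb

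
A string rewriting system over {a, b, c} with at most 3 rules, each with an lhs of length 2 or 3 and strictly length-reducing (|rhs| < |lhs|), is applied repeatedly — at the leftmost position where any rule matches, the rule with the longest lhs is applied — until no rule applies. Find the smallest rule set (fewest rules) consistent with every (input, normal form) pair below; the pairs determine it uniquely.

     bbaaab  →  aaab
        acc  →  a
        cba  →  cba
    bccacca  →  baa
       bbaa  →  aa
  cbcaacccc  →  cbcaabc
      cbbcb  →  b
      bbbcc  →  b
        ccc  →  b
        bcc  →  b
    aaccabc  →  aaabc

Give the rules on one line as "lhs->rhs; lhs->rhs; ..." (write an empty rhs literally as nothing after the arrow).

bb->; cc->; ccc->b

  | bbaaab => aaab
  | acc => a
  | cba
  | bccacca => bacca => baa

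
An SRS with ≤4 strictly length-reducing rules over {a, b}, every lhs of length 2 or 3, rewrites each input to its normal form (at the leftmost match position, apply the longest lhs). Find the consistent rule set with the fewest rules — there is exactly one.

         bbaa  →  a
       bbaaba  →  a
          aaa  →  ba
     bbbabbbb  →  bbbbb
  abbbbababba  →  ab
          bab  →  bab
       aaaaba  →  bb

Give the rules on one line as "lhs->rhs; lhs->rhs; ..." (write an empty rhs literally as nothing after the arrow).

aa->b; aab->a; aba->a; bba->

  | bbaa => a
  | bbaaba => aba => a
  | aaa => ba
  | bbbabbbb => bbbbb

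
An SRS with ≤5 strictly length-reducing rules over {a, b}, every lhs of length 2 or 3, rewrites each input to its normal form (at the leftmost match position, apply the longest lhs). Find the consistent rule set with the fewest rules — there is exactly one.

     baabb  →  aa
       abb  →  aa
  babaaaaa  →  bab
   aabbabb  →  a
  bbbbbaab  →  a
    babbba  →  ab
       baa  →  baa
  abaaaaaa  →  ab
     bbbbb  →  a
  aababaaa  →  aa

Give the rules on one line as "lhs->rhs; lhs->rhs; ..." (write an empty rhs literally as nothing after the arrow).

aaa->aa; aab->bb; aba->ab; bb->a

  | baabb => bbbb => abb => aa
  | abb => aa
  | babaaaaa => babaaaa => babaaa => babaa => baba => bab
  | aabbabb => bbbabb => ababb => abbb => aab => bb => a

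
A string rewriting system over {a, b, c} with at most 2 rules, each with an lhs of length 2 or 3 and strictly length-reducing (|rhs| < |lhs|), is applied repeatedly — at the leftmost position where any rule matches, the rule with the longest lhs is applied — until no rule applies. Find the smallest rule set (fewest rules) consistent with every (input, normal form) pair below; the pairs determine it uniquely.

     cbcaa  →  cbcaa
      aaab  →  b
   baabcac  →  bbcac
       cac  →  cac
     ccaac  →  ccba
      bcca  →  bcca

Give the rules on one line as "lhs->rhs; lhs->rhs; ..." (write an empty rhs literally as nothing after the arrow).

aac->ba; ab->b

  | cbcaa
  | aaab => aab => ab => b
  | baabcac => babcac => bbcac
  | cac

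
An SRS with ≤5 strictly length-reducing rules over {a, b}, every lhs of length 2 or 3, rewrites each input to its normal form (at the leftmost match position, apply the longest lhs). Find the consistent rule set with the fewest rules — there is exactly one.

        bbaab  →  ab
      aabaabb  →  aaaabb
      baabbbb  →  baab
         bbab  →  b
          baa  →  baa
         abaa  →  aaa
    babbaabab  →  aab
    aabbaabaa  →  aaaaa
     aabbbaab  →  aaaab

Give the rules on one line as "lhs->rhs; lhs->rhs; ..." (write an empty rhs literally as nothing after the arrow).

  | bbaab => ab
  | aabaabb => aaaabb
  | baabbbb => baab
  | bbab => b

aba->aa; bab->b; bba->; bbb->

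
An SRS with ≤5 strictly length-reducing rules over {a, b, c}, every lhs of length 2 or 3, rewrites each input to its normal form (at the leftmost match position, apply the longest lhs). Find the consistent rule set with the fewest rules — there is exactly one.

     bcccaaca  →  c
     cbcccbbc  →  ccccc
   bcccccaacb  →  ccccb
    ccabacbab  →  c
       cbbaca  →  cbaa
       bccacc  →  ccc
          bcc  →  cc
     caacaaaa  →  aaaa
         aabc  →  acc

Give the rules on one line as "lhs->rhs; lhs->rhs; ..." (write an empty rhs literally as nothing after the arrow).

ab->c; bac->a; bc->c; ca->

  | bcccaaca => cccaaca => ccaca => cca => c
  | cbcccbbc => ccccbbc => ccccbc => ccccc
  | bcccccaacb => cccccaacb => ccccacb => ccccb
  | ccabacbab => cbacbab => cabab => bab => bc => c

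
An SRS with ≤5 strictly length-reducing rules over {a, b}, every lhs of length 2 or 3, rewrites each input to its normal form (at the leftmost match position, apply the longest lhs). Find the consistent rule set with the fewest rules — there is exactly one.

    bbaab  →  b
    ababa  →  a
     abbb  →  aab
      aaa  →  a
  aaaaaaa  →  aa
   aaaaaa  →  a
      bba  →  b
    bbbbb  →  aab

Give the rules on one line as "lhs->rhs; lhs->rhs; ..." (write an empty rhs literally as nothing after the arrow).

  | bbaab => bab => b
  | ababa => aba => a
  | abbb => aab
  | aaa => bb => a

aaa->bb; ba->; bb->a; bba->b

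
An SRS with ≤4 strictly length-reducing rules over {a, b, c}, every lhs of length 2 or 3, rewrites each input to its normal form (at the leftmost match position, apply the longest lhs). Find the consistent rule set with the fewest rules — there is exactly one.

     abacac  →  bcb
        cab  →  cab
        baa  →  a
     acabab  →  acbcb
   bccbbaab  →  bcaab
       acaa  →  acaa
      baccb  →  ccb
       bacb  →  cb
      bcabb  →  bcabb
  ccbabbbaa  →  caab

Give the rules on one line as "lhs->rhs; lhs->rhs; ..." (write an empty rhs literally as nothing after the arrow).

  | abacac => bccac => bcb
  | cab
  | baa => a
  | acabab => acbcb

aba->bc; ba->; cac->b; cba->aa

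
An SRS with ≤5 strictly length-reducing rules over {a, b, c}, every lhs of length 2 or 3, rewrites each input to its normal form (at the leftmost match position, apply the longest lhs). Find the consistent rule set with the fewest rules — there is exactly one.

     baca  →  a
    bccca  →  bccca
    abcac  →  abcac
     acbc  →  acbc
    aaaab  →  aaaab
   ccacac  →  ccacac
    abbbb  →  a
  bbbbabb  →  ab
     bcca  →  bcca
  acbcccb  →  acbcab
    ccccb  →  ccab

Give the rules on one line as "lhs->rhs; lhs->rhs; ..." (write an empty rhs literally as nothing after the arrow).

bac->; bb->; bba->ab; ccb->ab

  | baca => a
  | bccca
  | abcac
  | acbc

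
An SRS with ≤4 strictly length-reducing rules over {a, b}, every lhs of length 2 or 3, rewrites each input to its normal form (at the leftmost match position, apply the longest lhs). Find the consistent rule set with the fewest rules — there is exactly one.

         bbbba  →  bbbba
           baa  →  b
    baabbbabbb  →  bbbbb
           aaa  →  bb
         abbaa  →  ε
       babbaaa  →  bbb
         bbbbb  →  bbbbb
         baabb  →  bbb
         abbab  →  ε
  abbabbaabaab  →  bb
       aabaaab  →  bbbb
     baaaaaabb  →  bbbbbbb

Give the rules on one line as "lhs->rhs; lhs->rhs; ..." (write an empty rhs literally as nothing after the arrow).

aa->; aaa->bb; ab->; abb->

  | bbbba
  | baa => b
  | baabbbabbb => bbbbabbb => bbbbb
  | aaa => bb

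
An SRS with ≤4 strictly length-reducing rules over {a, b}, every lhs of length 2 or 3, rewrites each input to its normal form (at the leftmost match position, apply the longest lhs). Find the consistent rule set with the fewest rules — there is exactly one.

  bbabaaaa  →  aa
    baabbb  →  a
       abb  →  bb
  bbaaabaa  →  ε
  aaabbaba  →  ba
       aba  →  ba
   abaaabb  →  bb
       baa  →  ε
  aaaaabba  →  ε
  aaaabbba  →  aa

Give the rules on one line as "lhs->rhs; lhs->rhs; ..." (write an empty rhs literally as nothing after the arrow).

  | bbabaaaa => baaaa => aa
  | baabbb => bbb => a
  | abb => bb
  | bbaaabaa => aabaa => abaa => baa => ε

ab->b; baa->; bba->; bbb->a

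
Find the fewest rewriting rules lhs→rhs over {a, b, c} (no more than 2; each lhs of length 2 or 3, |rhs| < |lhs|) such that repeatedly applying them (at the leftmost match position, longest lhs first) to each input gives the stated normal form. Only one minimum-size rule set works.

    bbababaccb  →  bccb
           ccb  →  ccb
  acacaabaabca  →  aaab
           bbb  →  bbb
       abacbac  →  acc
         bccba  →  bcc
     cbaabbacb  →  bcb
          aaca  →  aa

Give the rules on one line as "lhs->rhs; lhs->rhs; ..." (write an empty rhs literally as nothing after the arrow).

ba->; ca->

  | bbababaccb => bbabaccb => bbaccb => bccb
  | ccb
  | acacaabaabca => acaabaabca => aabaabca => aaabca => aaab
  | bbb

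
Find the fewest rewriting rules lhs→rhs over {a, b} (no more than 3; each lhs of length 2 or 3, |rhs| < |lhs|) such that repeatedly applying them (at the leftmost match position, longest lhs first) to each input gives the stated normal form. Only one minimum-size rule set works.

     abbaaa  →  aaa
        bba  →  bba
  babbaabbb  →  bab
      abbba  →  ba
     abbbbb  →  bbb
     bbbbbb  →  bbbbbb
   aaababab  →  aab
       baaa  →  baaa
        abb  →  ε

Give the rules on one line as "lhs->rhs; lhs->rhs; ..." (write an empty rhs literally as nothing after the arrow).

  | abbaaa => aaa
  | bba
  | babbaabbb => baabbb => bab
  | abbba => ba

aba->b; abb->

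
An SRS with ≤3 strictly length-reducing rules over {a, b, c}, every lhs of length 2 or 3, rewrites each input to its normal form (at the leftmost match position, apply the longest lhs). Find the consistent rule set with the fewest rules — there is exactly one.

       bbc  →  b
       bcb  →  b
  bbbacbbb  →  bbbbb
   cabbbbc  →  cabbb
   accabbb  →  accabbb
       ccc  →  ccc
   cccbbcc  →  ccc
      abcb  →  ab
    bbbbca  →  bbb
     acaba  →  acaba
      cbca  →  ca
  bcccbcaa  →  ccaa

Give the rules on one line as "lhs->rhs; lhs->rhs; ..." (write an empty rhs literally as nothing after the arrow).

  | bbc => b
  | bcb => b
  | bbbacbbb => bbbcbbb => bbbbb
  | cabbbbc => cabbb

bba->bb; bc->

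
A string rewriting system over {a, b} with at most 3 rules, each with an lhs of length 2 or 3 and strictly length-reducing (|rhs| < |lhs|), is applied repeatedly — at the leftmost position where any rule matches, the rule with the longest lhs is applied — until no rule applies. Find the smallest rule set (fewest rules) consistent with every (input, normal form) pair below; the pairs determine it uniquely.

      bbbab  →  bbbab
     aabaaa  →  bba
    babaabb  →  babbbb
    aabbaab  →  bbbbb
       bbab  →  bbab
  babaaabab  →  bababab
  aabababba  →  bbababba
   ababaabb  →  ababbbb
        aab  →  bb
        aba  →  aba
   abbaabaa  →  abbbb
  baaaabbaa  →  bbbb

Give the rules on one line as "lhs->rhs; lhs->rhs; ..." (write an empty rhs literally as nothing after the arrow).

aa->; aab->bb

  | bbbab
  | aabaaa => bbaaa => bba
  | babaabb => babbbb
  | aabbaab => bbbaab => bbbbb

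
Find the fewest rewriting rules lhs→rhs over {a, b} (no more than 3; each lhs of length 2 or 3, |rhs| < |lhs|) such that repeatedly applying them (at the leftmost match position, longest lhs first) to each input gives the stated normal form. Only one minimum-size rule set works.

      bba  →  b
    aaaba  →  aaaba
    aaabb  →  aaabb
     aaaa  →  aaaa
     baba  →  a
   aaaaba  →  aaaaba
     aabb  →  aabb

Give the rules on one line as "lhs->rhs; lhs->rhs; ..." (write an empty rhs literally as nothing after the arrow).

  | bba => b
  | aaaba
  | aaabb
  | aaaa

bab->; bba->b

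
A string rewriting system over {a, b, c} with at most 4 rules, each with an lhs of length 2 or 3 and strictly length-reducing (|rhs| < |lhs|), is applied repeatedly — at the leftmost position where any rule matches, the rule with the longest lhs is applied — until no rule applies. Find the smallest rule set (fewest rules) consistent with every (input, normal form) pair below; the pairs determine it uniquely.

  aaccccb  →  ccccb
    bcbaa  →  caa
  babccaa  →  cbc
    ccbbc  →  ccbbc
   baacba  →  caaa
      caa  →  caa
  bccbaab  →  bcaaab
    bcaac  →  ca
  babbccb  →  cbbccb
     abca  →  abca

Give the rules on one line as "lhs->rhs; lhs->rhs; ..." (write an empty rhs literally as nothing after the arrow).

aac->ba; ba->c; cba->aa; cca->b

  | aaccccb => bacccb => ccccb
  | bcbaa => baaa => caa
  | babccaa => cbccaa => cbba => cbc
  | ccbbc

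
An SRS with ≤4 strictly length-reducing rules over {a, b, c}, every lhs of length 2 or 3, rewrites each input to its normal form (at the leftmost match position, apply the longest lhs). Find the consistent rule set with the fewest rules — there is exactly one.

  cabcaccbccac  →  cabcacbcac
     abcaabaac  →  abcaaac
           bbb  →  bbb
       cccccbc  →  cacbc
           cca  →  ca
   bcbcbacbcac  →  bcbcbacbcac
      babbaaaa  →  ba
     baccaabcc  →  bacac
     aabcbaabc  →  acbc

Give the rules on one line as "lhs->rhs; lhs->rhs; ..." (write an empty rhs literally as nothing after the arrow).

aab->a; baa->; cc->c; ccc->ca

  | cabcaccbccac => cabcacbccac => cabcacbcac
  | abcaabaac => abcaaac
  | bbb
  | cccccbc => caccbc => cacbc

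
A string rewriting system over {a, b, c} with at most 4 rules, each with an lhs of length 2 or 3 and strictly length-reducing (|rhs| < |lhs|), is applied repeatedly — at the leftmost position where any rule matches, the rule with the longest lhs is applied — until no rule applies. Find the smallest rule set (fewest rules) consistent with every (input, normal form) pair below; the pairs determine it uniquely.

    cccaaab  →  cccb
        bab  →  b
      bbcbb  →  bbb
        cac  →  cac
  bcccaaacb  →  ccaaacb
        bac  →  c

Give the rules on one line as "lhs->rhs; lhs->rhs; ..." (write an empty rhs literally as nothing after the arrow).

  | cccaaab => cccaab => cccab => cccb
  | bab => b
  | bbcbb => bbb
  | cac

ab->b; ba->; bc->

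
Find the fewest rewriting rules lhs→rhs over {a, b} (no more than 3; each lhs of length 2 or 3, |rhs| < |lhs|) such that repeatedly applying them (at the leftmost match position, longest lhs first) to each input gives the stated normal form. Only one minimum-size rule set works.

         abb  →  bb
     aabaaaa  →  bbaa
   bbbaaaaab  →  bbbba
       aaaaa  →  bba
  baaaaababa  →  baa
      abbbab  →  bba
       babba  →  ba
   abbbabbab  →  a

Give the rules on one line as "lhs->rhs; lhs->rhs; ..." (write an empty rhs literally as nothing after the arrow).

  | abb => bb
  | aabaaaa => abaaaa => baaaa => bbaa
  | bbbaaaaab => bbbbaaab => bbbbbab => bbbba
  | aaaaa => baaa => bba

aaa->ba; ab->b; bab->a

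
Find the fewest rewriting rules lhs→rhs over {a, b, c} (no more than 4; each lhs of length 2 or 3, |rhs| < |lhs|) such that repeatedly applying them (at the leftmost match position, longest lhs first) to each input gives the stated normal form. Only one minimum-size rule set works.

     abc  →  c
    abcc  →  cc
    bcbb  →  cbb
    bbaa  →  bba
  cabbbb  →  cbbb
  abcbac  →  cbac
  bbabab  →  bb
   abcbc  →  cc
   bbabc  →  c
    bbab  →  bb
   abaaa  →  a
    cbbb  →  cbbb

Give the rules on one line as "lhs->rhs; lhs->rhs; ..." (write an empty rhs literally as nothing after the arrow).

aa->a; ab->; bc->c

  | abc => c
  | abcc => cc
  | bcbb => cbb
  | bbaa => bba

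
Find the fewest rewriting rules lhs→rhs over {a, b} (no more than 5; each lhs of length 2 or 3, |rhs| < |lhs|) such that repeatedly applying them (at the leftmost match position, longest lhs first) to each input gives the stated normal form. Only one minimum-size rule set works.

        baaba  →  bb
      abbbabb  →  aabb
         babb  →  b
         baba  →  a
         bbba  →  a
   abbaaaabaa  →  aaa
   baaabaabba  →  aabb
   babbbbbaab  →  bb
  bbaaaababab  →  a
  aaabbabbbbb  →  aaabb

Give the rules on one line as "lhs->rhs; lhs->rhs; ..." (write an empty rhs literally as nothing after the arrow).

ba->b; baa->b; bab->; bbb->

  | baaba => bba => bb
  | abbbabb => aabb
  | babb => b
  | baba => a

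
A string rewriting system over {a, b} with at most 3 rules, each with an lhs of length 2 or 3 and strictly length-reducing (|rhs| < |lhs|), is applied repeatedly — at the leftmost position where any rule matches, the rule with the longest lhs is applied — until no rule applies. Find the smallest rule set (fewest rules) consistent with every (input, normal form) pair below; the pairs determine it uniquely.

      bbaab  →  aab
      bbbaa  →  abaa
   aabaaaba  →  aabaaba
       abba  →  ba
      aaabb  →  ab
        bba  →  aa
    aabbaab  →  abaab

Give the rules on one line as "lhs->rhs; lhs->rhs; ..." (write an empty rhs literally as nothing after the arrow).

  | bbaab => aaab => aab
  | bbbaa => abaa
  | aabaaaba => aabaaba
  | abba => ba

aaa->aa; abb->b; bb->a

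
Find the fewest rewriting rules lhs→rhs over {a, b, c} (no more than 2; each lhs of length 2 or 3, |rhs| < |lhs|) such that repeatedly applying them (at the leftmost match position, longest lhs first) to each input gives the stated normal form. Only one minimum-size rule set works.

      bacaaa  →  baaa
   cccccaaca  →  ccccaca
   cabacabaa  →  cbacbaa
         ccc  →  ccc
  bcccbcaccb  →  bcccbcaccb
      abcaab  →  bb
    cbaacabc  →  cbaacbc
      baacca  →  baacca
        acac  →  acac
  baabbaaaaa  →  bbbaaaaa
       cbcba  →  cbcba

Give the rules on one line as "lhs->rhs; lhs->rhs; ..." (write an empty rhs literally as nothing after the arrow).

  | bacaaa => baaa
  | cccccaaca => ccccaca
  | cabacabaa => cbacabaa => cbacbaa
  | ccc

ab->b; caa->a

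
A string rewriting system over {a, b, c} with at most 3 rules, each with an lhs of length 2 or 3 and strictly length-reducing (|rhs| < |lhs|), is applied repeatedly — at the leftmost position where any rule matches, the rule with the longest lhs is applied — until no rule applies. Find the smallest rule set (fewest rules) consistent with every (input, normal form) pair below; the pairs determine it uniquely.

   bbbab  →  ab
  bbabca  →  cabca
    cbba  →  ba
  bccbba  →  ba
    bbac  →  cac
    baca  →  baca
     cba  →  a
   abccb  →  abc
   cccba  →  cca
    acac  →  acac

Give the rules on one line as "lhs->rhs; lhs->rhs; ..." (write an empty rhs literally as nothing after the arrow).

  | bbbab => cbab => ab
  | bbabca => cabca
  | cbba => ba
  | bccbba => bcba => ba

bb->c; cb->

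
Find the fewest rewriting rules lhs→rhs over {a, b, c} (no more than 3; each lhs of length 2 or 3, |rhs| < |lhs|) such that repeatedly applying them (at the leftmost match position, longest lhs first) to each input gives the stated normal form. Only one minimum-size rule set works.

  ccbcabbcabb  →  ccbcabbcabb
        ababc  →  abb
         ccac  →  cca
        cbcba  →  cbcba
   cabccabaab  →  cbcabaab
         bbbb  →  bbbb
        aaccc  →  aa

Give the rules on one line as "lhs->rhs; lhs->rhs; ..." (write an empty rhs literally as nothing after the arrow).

abc->b; ac->a

  | ccbcabbcabb
  | ababc => abb
  | ccac => cca
  | cbcba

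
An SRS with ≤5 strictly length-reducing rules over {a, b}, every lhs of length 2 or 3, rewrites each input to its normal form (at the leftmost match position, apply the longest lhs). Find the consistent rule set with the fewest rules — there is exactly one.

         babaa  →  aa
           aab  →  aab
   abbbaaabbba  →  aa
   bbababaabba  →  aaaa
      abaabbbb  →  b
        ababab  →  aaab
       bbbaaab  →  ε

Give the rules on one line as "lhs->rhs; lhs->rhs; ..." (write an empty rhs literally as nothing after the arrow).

  | babaa => bbaa => aa
  | aab
  | abbbaaabbba => bbaaabbba => aaabbba => aabba => aba => aa
  | bbababaabba => ababaabba => aabaabba => aaaabba => aaaba => aaaa

aba->aa; abb->b; ba->b; bb->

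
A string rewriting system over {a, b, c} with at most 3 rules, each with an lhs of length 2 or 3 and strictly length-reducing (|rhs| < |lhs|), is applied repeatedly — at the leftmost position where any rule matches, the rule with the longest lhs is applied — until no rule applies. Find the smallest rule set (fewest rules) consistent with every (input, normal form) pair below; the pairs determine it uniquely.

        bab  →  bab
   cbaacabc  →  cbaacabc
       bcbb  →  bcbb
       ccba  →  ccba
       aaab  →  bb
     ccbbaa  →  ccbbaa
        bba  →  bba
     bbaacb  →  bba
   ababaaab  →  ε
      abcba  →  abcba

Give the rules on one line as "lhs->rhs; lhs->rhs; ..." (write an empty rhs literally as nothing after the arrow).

aaa->b; abb->; acb->

  | bab
  | cbaacabc
  | bcbb
  | ccba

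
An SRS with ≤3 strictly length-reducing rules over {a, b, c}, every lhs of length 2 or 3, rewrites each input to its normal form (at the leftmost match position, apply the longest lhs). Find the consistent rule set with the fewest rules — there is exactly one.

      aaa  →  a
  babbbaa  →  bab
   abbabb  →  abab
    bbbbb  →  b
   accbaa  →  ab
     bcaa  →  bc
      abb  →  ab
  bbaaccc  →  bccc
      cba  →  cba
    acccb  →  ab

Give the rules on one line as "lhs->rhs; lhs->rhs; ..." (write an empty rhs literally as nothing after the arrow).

aa->; ac->a; bb->b

  | aaa => a
  | babbbaa => babbaa => babaa => bab
  | abbabb => ababb => abab
  | bbbbb => bbbb => bbb => bb => b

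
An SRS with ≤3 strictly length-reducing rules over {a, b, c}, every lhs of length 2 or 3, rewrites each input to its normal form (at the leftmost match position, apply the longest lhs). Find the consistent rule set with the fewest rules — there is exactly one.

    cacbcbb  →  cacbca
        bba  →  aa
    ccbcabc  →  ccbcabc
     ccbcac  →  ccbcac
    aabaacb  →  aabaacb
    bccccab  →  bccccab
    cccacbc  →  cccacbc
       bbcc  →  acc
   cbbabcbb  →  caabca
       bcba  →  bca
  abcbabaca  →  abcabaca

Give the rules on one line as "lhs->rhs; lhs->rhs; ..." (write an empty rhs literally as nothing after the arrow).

bb->a; cba->ca

  | cacbcbb => cacbca
  | bba => aa
  | ccbcabc
  | ccbcac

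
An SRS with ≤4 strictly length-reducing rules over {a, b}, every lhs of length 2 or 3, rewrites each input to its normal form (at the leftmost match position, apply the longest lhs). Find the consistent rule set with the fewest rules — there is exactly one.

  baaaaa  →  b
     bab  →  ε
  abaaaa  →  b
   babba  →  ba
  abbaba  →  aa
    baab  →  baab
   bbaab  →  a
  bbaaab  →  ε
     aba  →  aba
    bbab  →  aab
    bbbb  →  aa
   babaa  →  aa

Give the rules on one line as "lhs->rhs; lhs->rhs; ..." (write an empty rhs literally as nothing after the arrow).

aaa->b; bab->; bb->a

  | baaaaa => bbaa => aaa => b
  | bab => ε
  | abaaaa => abba => aaa => b
  | babba => ba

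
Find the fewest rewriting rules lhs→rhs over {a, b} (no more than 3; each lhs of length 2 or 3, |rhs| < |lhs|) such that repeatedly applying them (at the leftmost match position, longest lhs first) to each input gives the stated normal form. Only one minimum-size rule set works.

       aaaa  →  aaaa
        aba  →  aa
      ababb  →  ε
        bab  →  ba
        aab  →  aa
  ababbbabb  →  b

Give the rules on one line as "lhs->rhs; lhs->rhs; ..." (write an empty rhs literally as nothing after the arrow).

ab->a; abb->bb; bb->

  | aaaa
  | aba => aa
  | ababb => aabb => abb => bb => ε
  | bab => ba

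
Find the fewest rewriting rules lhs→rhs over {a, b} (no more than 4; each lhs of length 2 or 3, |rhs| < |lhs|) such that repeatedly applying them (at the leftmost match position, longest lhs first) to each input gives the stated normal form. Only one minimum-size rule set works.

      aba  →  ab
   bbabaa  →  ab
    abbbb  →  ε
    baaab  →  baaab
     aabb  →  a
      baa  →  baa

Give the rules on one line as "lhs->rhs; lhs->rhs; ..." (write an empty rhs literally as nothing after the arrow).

  | aba => ab
  | bbabaa => abaa => aba => ab
  | abbbb => bb => ε
  | baaab

aba->ab; abb->; bb->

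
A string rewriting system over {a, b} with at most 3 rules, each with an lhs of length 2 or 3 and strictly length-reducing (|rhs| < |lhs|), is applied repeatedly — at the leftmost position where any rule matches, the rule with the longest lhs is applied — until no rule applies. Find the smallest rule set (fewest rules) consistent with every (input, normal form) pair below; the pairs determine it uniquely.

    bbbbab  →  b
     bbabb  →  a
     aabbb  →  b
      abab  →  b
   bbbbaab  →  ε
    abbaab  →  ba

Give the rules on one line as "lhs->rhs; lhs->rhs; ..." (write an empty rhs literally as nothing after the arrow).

ab->; aba->; bbb->a

  | bbbbab => abab => b
  | bbabb => bbb => a
  | aabbb => abb => b
  | abab => b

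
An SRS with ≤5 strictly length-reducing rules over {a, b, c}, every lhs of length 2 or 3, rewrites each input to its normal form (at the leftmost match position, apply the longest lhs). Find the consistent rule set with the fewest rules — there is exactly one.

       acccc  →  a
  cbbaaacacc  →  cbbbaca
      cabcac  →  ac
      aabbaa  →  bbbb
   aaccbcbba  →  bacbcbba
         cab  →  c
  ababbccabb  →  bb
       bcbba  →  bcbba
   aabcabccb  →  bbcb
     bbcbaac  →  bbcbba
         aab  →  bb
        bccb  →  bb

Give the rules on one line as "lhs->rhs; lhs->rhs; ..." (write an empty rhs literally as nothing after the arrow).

  | acccc => acc => a
  | cbbaaacacc => cbbbacacc => cbbbaca
  | cabcac => ccac => ac
  | aabbaa => bbbaa => bbbb

aa->b; aac->ba; ab->; cc->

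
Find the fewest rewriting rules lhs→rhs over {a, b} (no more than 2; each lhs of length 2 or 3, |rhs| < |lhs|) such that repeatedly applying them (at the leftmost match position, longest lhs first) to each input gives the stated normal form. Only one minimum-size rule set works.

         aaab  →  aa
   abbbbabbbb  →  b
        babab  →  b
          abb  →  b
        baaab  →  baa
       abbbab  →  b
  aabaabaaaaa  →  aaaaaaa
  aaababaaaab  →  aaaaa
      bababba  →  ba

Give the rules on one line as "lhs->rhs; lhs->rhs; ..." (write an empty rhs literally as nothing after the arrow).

  | aaab => aa
  | abbbbabbbb => bbbabbbb => bbabbbb => babbbb => bbbb => bbb => bb => b
  | babab => bab => b
  | abb => b

ab->; bb->b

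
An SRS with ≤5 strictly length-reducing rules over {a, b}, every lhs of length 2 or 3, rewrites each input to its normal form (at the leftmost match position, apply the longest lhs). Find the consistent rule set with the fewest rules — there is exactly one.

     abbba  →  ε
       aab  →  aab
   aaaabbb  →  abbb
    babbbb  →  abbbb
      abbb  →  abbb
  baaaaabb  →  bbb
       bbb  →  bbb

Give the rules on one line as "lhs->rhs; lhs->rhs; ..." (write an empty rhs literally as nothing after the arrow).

  | abbba => abba => aba => ε
  | aab
  | aaaabbb => babbb => abbb
  | babbbb => abbbb

aaa->b; aba->; ba->a; baa->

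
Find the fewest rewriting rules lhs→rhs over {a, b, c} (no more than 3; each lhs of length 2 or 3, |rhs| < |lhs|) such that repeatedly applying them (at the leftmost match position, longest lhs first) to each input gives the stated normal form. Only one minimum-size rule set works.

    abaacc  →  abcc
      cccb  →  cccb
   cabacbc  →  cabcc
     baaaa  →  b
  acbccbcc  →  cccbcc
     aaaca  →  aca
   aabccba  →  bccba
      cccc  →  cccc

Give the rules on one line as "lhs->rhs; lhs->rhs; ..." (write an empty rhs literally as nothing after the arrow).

aa->; acb->c

  | abaacc => abcc
  | cccb
  | cabacbc => cabcc
  | baaaa => baa => b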